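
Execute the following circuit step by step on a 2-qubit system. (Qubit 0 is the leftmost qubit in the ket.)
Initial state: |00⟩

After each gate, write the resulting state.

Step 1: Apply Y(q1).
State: i|01⟩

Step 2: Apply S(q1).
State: -|01⟩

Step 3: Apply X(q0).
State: -|11⟩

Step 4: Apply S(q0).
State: -i|11⟩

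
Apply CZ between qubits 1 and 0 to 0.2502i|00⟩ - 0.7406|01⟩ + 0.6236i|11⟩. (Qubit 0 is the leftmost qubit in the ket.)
0.2502i|00⟩ - 0.7406|01⟩ - 0.6236i|11⟩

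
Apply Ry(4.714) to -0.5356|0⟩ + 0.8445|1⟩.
-0.2176|0⟩ - 0.9761|1⟩

Ry(4.714) = [[cos(θ/2), −sin(θ/2)], [sin(θ/2), cos(θ/2)]]; θ = 4.714, cos(θ/2) ≈ -0.707676, sin(θ/2) ≈ 0.706537.
With a = amp(|0⟩) = -0.5356 and b = amp(|1⟩) = 0.8445:
new amp(|0⟩) = (-0.707676)·a + (-0.706537)·b = -0.2176
new amp(|1⟩) = (0.706537)·a + (-0.707676)·b = -0.9761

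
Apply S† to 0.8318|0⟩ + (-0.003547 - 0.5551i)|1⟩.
0.8318|0⟩ + (-0.5551 + 0.003547i)|1⟩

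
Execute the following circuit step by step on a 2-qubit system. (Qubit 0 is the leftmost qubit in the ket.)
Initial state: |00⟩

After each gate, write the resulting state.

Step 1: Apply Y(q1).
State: i|01⟩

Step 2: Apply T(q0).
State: i|01⟩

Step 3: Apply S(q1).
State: -|01⟩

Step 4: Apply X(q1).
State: -|00⟩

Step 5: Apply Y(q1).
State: -i|01⟩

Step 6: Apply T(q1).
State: (1/√2 - (1/√2)i)|01⟩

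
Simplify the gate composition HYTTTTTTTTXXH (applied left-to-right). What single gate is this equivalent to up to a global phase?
Y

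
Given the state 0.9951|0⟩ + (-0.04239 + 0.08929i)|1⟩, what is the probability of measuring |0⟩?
0.9902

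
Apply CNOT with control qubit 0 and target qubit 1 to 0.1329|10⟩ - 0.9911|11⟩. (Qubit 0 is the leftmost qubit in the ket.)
-0.9911|10⟩ + 0.1329|11⟩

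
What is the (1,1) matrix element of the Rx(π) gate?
0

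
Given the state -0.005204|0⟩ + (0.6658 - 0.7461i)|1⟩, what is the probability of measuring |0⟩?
0.00002708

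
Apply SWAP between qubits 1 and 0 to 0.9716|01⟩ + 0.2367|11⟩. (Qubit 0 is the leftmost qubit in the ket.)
0.9716|10⟩ + 0.2367|11⟩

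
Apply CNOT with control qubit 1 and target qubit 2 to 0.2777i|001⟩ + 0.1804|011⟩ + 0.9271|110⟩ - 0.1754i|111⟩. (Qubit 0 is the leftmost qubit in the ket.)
0.2777i|001⟩ + 0.1804|010⟩ - 0.1754i|110⟩ + 0.9271|111⟩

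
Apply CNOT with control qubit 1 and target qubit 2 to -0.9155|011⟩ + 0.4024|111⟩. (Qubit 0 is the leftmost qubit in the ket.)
-0.9155|010⟩ + 0.4024|110⟩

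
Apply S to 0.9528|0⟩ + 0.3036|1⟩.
0.9528|0⟩ + 0.3036i|1⟩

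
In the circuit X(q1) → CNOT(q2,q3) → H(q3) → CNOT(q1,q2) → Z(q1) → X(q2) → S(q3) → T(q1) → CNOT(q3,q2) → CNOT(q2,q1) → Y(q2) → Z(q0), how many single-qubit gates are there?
8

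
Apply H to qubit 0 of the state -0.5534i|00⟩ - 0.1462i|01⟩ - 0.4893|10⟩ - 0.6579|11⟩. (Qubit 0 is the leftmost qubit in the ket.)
(-0.346 - 0.3913i)|00⟩ + (-0.4652 - 0.1034i)|01⟩ + (0.346 - 0.3913i)|10⟩ + (0.4652 - 0.1034i)|11⟩

H on qubit 0 mixes each pair of kets that differ only in qubit 0: amplitudes (a, b) of (|…0…⟩, |…1…⟩) become ((a + b)/√2, (a − b)/√2). Kets absent from the input have amplitude 0.
(|00⟩, |10⟩): (a, b) = (-0.5534i, -0.4893) → ((-0.346 - 0.3913i), (0.346 - 0.3913i))
(|01⟩, |11⟩): (a, b) = (-0.1462i, -0.6579) → ((-0.4652 - 0.1034i), (0.4652 - 0.1034i))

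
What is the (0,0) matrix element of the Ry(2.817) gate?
0.1616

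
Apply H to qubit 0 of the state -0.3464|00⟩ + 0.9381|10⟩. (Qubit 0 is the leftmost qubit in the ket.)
0.4184|00⟩ - 0.9083|10⟩

H on qubit 0 mixes each pair of kets that differ only in qubit 0: amplitudes (a, b) of (|…0…⟩, |…1…⟩) become ((a + b)/√2, (a − b)/√2). Kets absent from the input have amplitude 0.
(|00⟩, |10⟩): (a, b) = (-0.3464, 0.9381) → (0.4184, -0.9083)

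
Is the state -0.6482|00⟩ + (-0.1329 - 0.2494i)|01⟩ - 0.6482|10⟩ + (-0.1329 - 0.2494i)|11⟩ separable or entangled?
Separable

Writing the state as a|00⟩ + b|01⟩ + c|10⟩ + d|11⟩, it is a product state iff ad − bc = 0.
Here (a, b, c, d) = (-0.6482, (-0.1329 - 0.2494i), -0.6482, (-0.1329 - 0.2494i)): ad − bc = (-0.6482)(-0.1329 - 0.2494i) − (-0.1329 - 0.2494i)(-0.6482) = 0, so the state is separable.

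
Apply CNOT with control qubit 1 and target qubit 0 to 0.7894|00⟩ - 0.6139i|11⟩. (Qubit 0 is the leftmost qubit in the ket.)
0.7894|00⟩ - 0.6139i|01⟩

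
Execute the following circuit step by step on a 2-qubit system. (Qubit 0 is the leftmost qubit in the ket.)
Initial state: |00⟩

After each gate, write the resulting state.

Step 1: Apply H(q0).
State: 1/√2|00⟩ + 1/√2|10⟩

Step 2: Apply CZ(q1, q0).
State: 1/√2|00⟩ + 1/√2|10⟩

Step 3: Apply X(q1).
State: 1/√2|01⟩ + 1/√2|11⟩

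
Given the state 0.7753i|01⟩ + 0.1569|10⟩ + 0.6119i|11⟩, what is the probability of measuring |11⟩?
0.3744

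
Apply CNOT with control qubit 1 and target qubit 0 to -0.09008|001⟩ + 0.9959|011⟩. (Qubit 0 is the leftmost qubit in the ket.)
-0.09008|001⟩ + 0.9959|111⟩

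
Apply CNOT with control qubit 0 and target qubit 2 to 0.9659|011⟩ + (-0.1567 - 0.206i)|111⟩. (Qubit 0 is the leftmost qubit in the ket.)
0.9659|011⟩ + (-0.1567 - 0.206i)|110⟩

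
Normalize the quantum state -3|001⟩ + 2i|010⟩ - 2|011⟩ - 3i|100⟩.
-0.5883|001⟩ + 0.3922i|010⟩ - 0.3922|011⟩ - 0.5883i|100⟩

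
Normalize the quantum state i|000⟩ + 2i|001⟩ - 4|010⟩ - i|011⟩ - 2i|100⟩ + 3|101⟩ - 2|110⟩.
0.1601i|000⟩ + 0.3203i|001⟩ - 0.6405|010⟩ - 0.1601i|011⟩ - 0.3203i|100⟩ + 0.4804|101⟩ - 0.3203|110⟩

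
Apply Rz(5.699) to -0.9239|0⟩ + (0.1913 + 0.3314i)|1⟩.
(0.8848 + 0.266i)|0⟩ + (-0.2786 - 0.2623i)|1⟩

Rz(5.699) = [[e^(−iθ/2), 0], [0, e^(iθ/2)]] with e^(±iθ/2) = cos(θ/2) ± i·sin(θ/2); θ = 5.699, cos(θ/2) ≈ -0.957643, sin(θ/2) ≈ 0.287957.
With a = amp(|0⟩) = -0.9239 and b = amp(|1⟩) = (0.1913 + 0.3314i):
new amp(|0⟩) = (-0.957643 - 0.287957i)·a = (0.8848 + 0.266i)
new amp(|1⟩) = (-0.957643 + 0.287957i)·b = (-0.2786 - 0.2623i)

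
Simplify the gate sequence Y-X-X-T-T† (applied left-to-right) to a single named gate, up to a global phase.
Y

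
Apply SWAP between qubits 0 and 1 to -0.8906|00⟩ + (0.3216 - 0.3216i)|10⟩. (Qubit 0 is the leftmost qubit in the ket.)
-0.8906|00⟩ + (0.3216 - 0.3216i)|01⟩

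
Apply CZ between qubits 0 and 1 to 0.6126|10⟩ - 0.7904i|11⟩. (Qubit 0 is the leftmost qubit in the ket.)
0.6126|10⟩ + 0.7904i|11⟩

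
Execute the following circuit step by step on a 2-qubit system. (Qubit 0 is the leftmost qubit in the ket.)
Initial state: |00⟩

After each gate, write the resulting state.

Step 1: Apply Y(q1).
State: i|01⟩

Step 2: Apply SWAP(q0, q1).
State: i|10⟩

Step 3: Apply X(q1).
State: i|11⟩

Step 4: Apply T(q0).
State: (-1/√2 + (1/√2)i)|11⟩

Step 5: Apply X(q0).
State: (-1/√2 + (1/√2)i)|01⟩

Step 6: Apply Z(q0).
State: (-1/√2 + (1/√2)i)|01⟩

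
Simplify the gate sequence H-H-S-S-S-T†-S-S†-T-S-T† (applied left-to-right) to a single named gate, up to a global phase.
T†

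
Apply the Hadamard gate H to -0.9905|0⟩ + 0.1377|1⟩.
-0.603|0⟩ - 0.7978|1⟩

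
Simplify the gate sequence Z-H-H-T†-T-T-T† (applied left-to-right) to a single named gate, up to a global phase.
Z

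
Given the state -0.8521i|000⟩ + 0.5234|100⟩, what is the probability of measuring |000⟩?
0.7261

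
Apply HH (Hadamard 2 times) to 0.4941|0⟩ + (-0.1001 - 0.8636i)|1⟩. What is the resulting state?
0.4941|0⟩ + (-0.1001 - 0.8636i)|1⟩

H² = I, so an even number of Hadamards cancels: H^2 = I and the state is unchanged.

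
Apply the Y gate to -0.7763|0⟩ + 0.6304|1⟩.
-0.6304i|0⟩ - 0.7763i|1⟩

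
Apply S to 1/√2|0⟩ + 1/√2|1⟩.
1/√2|0⟩ + (1/√2)i|1⟩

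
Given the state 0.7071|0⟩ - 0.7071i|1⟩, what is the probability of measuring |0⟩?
0.5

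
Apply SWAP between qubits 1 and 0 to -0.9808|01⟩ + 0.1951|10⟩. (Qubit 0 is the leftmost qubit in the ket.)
0.1951|01⟩ - 0.9808|10⟩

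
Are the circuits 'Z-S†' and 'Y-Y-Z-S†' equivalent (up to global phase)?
Yes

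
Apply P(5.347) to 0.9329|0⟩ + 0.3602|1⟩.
0.9329|0⟩ + (0.2135 - 0.2901i)|1⟩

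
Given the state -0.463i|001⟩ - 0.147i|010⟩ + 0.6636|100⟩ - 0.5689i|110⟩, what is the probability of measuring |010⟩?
0.02161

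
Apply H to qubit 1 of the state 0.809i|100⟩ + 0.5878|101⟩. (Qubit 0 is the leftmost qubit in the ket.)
0.572i|100⟩ + 0.4156|101⟩ + 0.572i|110⟩ + 0.4156|111⟩

H on qubit 1 mixes each pair of kets that differ only in qubit 1: amplitudes (a, b) of (|…0…⟩, |…1…⟩) become ((a + b)/√2, (a − b)/√2). Kets absent from the input have amplitude 0.
(|100⟩, |110⟩): (a, b) = (0.809i, 0) → (0.572i, 0.572i)
(|101⟩, |111⟩): (a, b) = (0.5878, 0) → (0.4156, 0.4156)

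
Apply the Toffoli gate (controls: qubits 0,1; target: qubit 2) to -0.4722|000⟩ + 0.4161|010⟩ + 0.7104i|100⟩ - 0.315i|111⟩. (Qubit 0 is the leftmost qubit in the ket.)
-0.4722|000⟩ + 0.4161|010⟩ + 0.7104i|100⟩ - 0.315i|110⟩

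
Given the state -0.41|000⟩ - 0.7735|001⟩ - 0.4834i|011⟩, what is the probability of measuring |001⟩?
0.5983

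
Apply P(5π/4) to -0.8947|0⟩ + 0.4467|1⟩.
-0.8947|0⟩ + (-0.3159 - 0.3159i)|1⟩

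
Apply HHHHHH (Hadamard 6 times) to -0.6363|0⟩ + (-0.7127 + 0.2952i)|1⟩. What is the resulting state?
-0.6363|0⟩ + (-0.7127 + 0.2952i)|1⟩

H² = I, so an even number of Hadamards cancels: H^6 = I and the state is unchanged.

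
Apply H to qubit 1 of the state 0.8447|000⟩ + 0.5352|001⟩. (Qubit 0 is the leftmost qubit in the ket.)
0.5973|000⟩ + 0.3784|001⟩ + 0.5973|010⟩ + 0.3784|011⟩

H on qubit 1 mixes each pair of kets that differ only in qubit 1: amplitudes (a, b) of (|…0…⟩, |…1…⟩) become ((a + b)/√2, (a − b)/√2). Kets absent from the input have amplitude 0.
(|000⟩, |010⟩): (a, b) = (0.8447, 0) → (0.5973, 0.5973)
(|001⟩, |011⟩): (a, b) = (0.5352, 0) → (0.3784, 0.3784)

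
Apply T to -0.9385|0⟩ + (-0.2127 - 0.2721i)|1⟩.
-0.9385|0⟩ + (0.042 - 0.3428i)|1⟩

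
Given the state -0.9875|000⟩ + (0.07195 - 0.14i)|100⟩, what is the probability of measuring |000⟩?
0.9752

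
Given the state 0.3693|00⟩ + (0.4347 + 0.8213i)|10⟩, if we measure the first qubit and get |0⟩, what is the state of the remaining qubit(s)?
|0⟩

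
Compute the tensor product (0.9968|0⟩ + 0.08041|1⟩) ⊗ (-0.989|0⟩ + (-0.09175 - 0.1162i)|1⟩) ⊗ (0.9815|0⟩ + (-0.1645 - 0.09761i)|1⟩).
-0.9676|000⟩ + (0.1622 + 0.09623i)|001⟩ + (-0.08976 - 0.1137i)|010⟩ + (0.003739 + 0.02798i)|011⟩ - 0.07805|100⟩ + (0.01308 + 0.007762i)|101⟩ + (-0.007241 - 0.009171i)|110⟩ + (0.0003016 + 0.002257i)|111⟩

amp(|b₁b₂…⟩) = product of the factor amplitudes for bits b₁, b₂, …; only kets whose every factor amplitude is nonzero survive.
|000⟩: (0.9968)(-0.989)(0.9815) = -0.9676
|001⟩: (0.9968)(-0.989)(-0.1645 - 0.09761i) = (0.1622 + 0.09623i)
|010⟩: (0.9968)(-0.09175 - 0.1162i)(0.9815) = (-0.08976 - 0.1137i)
|011⟩: (0.9968)(-0.09175 - 0.1162i)(-0.1645 - 0.09761i) = (0.003739 + 0.02798i)
|100⟩: (0.08041)(-0.989)(0.9815) = -0.07805
|101⟩: (0.08041)(-0.989)(-0.1645 - 0.09761i) = (0.01308 + 0.007762i)
|110⟩: (0.08041)(-0.09175 - 0.1162i)(0.9815) = (-0.007241 - 0.009171i)
|111⟩: (0.08041)(-0.09175 - 0.1162i)(-0.1645 - 0.09761i) = (0.0003016 + 0.002257i)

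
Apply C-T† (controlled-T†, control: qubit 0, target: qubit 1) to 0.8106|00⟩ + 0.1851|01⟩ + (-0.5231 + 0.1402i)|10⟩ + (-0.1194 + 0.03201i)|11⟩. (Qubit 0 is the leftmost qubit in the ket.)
0.8106|00⟩ + 0.1851|01⟩ + (-0.5231 + 0.1402i)|10⟩ + (-0.06179 + 0.1071i)|11⟩

C-T† leaves the control-|0⟩ kets |00⟩, |01⟩ unchanged and applies T† to qubit 1 on the control-|1⟩ pair (|10⟩, |11⟩).
T† = [[1, 0], [0, (1/√2 - (1/√2)i)]].
With a = amp(|10⟩) = (-0.5231 + 0.1402i) and b = amp(|11⟩) = (-0.1194 + 0.03201i):
new amp(|10⟩) = (1)·a = (-0.5231 + 0.1402i)
new amp(|11⟩) = (1/√2 - (1/√2)i)·b = (-0.06179 + 0.1071i)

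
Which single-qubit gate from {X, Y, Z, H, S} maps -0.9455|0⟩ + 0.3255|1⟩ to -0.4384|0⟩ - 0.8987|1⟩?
H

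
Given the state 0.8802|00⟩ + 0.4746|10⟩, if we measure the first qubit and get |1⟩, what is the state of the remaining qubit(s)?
|0⟩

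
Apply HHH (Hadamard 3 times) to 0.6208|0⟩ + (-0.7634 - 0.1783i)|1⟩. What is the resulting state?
(-0.1008 - 0.1261i)|0⟩ + (0.9788 + 0.1261i)|1⟩

H² = I, so H^3 = H: a single Hadamard. With (a, b) = (0.6208, (-0.7634 - 0.1783i)), H gives ((a + b)/√2, (a − b)/√2) = ((-0.1008 - 0.1261i), (0.9788 + 0.1261i)).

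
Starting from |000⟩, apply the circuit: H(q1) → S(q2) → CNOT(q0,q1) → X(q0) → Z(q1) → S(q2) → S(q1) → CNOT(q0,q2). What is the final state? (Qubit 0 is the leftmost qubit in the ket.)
1/√2|101⟩ - (1/√2)i|111⟩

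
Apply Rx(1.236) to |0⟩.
0.815|0⟩ - 0.5794i|1⟩

Rx(1.236) = [[cos(θ/2), −i·sin(θ/2)], [−i·sin(θ/2), cos(θ/2)]]; θ = 1.236, cos(θ/2) ≈ 0.815039, sin(θ/2) ≈ 0.579406.
With a = amp(|0⟩) = 1 and b = amp(|1⟩) = 0:
new amp(|0⟩) = (0.815039)·a + (-0.579406i)·b = 0.815
new amp(|1⟩) = (-0.579406i)·a + (0.815039)·b = -0.5794i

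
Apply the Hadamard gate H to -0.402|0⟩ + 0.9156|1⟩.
0.3632|0⟩ - 0.9317|1⟩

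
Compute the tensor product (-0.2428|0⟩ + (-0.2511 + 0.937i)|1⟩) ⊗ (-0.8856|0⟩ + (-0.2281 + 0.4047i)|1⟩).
0.215|00⟩ + (0.05538 - 0.09826i)|01⟩ + (0.2224 - 0.8298i)|10⟩ + (-0.3219 - 0.3153i)|11⟩

amp(|b₁b₂…⟩) = product of the factor amplitudes for bits b₁, b₂, …; only kets whose every factor amplitude is nonzero survive.
|00⟩: (-0.2428)(-0.8856) = 0.215
|01⟩: (-0.2428)(-0.2281 + 0.4047i) = (0.05538 - 0.09826i)
|10⟩: (-0.2511 + 0.937i)(-0.8856) = (0.2224 - 0.8298i)
|11⟩: (-0.2511 + 0.937i)(-0.2281 + 0.4047i) = (-0.3219 - 0.3153i)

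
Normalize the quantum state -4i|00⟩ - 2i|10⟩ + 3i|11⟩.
-0.7428i|00⟩ - 0.3714i|10⟩ + 0.5571i|11⟩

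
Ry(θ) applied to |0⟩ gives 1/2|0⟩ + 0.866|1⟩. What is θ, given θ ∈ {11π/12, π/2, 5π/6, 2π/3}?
2π/3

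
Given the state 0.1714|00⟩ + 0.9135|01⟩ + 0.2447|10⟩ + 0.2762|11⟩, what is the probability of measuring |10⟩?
0.05988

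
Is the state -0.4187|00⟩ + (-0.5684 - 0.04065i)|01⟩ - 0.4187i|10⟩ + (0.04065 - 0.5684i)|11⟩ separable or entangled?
Separable

Writing the state as a|00⟩ + b|01⟩ + c|10⟩ + d|11⟩, it is a product state iff ad − bc = 0.
Here (a, b, c, d) = (-0.4187, (-0.5684 - 0.04065i), -0.4187i, (0.04065 - 0.5684i)): ad − bc = (-0.4187)(0.04065 - 0.5684i) − (-0.5684 - 0.04065i)(-0.4187i) = 0, so the state is separable.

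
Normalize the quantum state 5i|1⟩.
i|1⟩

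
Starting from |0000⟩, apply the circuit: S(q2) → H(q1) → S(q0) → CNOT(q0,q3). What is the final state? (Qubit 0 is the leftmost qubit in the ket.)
1/√2|0000⟩ + 1/√2|0100⟩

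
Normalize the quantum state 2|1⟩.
|1⟩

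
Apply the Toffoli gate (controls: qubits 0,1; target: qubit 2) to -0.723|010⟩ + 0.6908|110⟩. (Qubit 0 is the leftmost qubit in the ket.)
-0.723|010⟩ + 0.6908|111⟩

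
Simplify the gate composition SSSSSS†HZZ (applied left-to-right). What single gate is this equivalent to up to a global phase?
H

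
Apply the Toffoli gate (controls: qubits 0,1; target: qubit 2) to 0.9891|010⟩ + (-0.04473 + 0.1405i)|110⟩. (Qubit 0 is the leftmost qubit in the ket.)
0.9891|010⟩ + (-0.04473 + 0.1405i)|111⟩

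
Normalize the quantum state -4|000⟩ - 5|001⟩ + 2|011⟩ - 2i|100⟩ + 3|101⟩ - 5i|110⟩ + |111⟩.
-0.4364|000⟩ - 0.5455|001⟩ + 0.2182|011⟩ - 0.2182i|100⟩ + 0.3273|101⟩ - 0.5455i|110⟩ + 0.1091|111⟩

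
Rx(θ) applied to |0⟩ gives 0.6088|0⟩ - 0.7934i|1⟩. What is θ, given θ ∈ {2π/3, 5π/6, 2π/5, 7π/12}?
7π/12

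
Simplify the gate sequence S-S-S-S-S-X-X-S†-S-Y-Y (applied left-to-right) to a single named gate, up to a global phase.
S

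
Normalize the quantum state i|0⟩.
i|0⟩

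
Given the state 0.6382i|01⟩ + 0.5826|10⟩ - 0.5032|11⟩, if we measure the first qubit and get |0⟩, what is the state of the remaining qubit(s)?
i|1⟩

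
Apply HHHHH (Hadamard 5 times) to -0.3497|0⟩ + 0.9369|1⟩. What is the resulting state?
0.4152|0⟩ - 0.9098|1⟩

H² = I, so H^5 = H: a single Hadamard. With (a, b) = (-0.3497, 0.9369), H gives ((a + b)/√2, (a − b)/√2) = (0.4152, -0.9098).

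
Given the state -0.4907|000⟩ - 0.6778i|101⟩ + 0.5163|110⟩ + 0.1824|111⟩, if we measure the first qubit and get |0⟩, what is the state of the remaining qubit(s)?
-|00⟩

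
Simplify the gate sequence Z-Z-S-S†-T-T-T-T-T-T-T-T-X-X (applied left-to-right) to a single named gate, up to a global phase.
I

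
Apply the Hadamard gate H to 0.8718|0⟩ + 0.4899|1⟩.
0.9629|0⟩ + 0.27|1⟩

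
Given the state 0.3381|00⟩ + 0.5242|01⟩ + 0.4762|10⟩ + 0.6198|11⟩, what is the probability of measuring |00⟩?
0.1143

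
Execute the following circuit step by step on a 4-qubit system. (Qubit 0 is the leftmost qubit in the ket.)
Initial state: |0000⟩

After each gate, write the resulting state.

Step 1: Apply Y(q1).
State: i|0100⟩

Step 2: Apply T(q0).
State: i|0100⟩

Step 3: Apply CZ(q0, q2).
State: i|0100⟩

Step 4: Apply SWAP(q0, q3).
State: i|0100⟩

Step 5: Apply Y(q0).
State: -|1100⟩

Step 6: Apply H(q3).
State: -1/√2|1100⟩ - 1/√2|1101⟩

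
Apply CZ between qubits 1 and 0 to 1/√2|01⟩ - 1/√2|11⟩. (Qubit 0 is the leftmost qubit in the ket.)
1/√2|01⟩ + 1/√2|11⟩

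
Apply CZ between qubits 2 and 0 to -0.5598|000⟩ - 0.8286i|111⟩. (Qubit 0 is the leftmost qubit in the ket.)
-0.5598|000⟩ + 0.8286i|111⟩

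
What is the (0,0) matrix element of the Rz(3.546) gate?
(-0.2008 - 0.9796i)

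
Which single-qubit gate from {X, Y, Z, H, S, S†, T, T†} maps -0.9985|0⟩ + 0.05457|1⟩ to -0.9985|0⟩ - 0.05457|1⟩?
Z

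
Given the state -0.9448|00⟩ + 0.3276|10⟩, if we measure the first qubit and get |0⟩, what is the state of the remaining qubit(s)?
-|0⟩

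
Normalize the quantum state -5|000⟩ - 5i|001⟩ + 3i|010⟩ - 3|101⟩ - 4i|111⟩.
-0.5455|000⟩ - 0.5455i|001⟩ + 0.3273i|010⟩ - 0.3273|101⟩ - 0.4364i|111⟩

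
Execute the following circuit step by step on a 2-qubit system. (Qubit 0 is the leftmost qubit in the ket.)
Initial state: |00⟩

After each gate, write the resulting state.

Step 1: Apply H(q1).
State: 1/√2|00⟩ + 1/√2|01⟩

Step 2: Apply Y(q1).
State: -(1/√2)i|00⟩ + (1/√2)i|01⟩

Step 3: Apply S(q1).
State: -(1/√2)i|00⟩ - 1/√2|01⟩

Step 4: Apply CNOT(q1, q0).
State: -(1/√2)i|00⟩ - 1/√2|11⟩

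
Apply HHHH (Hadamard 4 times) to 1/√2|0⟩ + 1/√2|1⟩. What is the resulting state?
1/√2|0⟩ + 1/√2|1⟩

H² = I, so an even number of Hadamards cancels: H^4 = I and the state is unchanged.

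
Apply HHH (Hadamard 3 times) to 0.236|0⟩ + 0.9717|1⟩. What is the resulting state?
0.854|0⟩ - 0.5202|1⟩

H² = I, so H^3 = H: a single Hadamard. With (a, b) = (0.236, 0.9717), H gives ((a + b)/√2, (a − b)/√2) = (0.854, -0.5202).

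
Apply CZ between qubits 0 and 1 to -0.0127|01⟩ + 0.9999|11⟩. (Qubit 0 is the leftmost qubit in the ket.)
-0.0127|01⟩ - 0.9999|11⟩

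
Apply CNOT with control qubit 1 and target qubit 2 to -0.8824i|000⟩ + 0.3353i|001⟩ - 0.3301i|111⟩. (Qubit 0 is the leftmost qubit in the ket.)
-0.8824i|000⟩ + 0.3353i|001⟩ - 0.3301i|110⟩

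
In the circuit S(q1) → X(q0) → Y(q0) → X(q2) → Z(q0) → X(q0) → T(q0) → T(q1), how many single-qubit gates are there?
8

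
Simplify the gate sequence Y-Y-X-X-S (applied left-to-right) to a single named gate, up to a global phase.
S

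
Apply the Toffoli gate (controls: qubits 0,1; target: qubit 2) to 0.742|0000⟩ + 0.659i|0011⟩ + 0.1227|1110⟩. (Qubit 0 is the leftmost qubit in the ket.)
0.742|0000⟩ + 0.659i|0011⟩ + 0.1227|1100⟩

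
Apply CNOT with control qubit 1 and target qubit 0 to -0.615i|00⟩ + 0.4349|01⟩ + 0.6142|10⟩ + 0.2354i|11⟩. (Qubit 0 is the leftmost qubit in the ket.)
-0.615i|00⟩ + 0.2354i|01⟩ + 0.6142|10⟩ + 0.4349|11⟩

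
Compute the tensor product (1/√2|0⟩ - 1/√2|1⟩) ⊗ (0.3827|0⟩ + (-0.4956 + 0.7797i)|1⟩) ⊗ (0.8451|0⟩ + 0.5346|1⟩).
0.2287|000⟩ + 0.1447|001⟩ + (-0.2962 + 0.4659i)|010⟩ + (-0.1873 + 0.2947i)|011⟩ - 0.2287|100⟩ - 0.1447|101⟩ + (0.2962 - 0.4659i)|110⟩ + (0.1873 - 0.2947i)|111⟩

amp(|b₁b₂…⟩) = product of the factor amplitudes for bits b₁, b₂, …; only kets whose every factor amplitude is nonzero survive.
|000⟩: (1/√2)(0.3827)(0.8451) = 0.2287
|001⟩: (1/√2)(0.3827)(0.5346) = 0.1447
|010⟩: (1/√2)(-0.4956 + 0.7797i)(0.8451) = (-0.2962 + 0.4659i)
|011⟩: (1/√2)(-0.4956 + 0.7797i)(0.5346) = (-0.1873 + 0.2947i)
|100⟩: (-1/√2)(0.3827)(0.8451) = -0.2287
|101⟩: (-1/√2)(0.3827)(0.5346) = -0.1447
|110⟩: (-1/√2)(-0.4956 + 0.7797i)(0.8451) = (0.2962 - 0.4659i)
|111⟩: (-1/√2)(-0.4956 + 0.7797i)(0.5346) = (0.1873 - 0.2947i)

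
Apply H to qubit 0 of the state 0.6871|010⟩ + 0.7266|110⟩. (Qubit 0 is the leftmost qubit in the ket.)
0.9996|010⟩ - 0.02793|110⟩

H on qubit 0 mixes each pair of kets that differ only in qubit 0: amplitudes (a, b) of (|…0…⟩, |…1…⟩) become ((a + b)/√2, (a − b)/√2). Kets absent from the input have amplitude 0.
(|010⟩, |110⟩): (a, b) = (0.6871, 0.7266) → (0.9996, -0.02793)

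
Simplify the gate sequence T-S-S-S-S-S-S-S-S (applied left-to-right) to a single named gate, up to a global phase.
T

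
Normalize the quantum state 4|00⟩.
|00⟩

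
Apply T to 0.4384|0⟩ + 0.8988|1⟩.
0.4384|0⟩ + (0.6355 + 0.6355i)|1⟩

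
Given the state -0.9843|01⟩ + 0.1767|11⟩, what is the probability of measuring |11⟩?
0.03122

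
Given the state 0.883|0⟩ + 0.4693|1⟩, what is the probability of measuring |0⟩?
0.7797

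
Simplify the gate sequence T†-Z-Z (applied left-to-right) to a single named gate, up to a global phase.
T†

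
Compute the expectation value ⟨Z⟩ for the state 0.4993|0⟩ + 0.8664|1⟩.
-0.5013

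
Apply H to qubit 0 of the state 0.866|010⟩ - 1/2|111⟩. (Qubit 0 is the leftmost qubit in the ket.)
0.6124|010⟩ - 1/√8|011⟩ + 0.6124|110⟩ + 1/√8|111⟩

H on qubit 0 mixes each pair of kets that differ only in qubit 0: amplitudes (a, b) of (|…0…⟩, |…1…⟩) become ((a + b)/√2, (a − b)/√2). Kets absent from the input have amplitude 0.
(|010⟩, |110⟩): (a, b) = (0.866, 0) → (0.6124, 0.6124)
(|011⟩, |111⟩): (a, b) = (0, -1/2) → (-1/√8, 1/√8)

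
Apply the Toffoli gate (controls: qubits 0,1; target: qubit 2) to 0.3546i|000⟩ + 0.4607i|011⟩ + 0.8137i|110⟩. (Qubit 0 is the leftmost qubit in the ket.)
0.3546i|000⟩ + 0.4607i|011⟩ + 0.8137i|111⟩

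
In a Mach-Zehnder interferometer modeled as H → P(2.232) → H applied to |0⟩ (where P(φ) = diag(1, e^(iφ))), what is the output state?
(0.193 + 0.3946i)|0⟩ + (0.807 - 0.3946i)|1⟩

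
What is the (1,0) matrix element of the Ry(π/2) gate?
1/√2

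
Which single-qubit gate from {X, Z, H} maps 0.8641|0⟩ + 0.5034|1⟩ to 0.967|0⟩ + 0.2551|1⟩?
H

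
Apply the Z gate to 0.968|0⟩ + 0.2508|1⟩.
0.968|0⟩ - 0.2508|1⟩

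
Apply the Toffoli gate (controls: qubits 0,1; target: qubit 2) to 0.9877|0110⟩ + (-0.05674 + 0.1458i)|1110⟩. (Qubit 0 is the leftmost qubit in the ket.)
0.9877|0110⟩ + (-0.05674 + 0.1458i)|1100⟩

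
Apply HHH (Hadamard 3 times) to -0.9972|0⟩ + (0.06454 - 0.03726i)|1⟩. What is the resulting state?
(-0.6595 - 0.02635i)|0⟩ + (-0.7508 + 0.02635i)|1⟩

H² = I, so H^3 = H: a single Hadamard. With (a, b) = (-0.9972, (0.06454 - 0.03726i)), H gives ((a + b)/√2, (a − b)/√2) = ((-0.6595 - 0.02635i), (-0.7508 + 0.02635i)).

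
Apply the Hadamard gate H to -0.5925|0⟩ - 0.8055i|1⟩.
(-0.419 - 0.5696i)|0⟩ + (-0.419 + 0.5696i)|1⟩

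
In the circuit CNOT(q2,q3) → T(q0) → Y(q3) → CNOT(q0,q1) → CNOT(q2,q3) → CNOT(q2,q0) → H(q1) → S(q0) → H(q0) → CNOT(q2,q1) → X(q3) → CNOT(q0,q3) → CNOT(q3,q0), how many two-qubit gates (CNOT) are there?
7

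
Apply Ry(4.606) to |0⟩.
-0.6685|0⟩ + 0.7437|1⟩

Ry(4.606) = [[cos(θ/2), −sin(θ/2)], [sin(θ/2), cos(θ/2)]]; θ = 4.606, cos(θ/2) ≈ -0.66851, sin(θ/2) ≈ 0.743703.
With a = amp(|0⟩) = 1 and b = amp(|1⟩) = 0:
new amp(|0⟩) = (-0.66851)·a + (-0.743703)·b = -0.6685
new amp(|1⟩) = (0.743703)·a + (-0.66851)·b = 0.7437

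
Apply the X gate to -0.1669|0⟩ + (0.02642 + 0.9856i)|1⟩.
(0.02642 + 0.9856i)|0⟩ - 0.1669|1⟩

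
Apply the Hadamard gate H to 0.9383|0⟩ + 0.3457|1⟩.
0.9079|0⟩ + 0.419|1⟩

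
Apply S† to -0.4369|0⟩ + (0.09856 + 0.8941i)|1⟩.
-0.4369|0⟩ + (0.8941 - 0.09856i)|1⟩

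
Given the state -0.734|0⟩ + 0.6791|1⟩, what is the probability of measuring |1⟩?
0.4612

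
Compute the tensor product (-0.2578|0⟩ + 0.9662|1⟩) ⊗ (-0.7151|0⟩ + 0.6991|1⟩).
0.1844|00⟩ - 0.1802|01⟩ - 0.6909|10⟩ + 0.6755|11⟩

amp(|b₁b₂…⟩) = product of the factor amplitudes for bits b₁, b₂, …; only kets whose every factor amplitude is nonzero survive.
|00⟩: (-0.2578)(-0.7151) = 0.1844
|01⟩: (-0.2578)(0.6991) = -0.1802
|10⟩: (0.9662)(-0.7151) = -0.6909
|11⟩: (0.9662)(0.6991) = 0.6755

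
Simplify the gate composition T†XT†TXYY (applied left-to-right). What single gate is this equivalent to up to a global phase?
T†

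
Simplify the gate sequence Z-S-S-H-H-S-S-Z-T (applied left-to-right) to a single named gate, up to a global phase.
T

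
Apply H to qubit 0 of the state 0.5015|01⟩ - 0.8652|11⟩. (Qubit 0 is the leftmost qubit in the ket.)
-0.2572|01⟩ + 0.9664|11⟩

H on qubit 0 mixes each pair of kets that differ only in qubit 0: amplitudes (a, b) of (|…0…⟩, |…1…⟩) become ((a + b)/√2, (a − b)/√2). Kets absent from the input have amplitude 0.
(|01⟩, |11⟩): (a, b) = (0.5015, -0.8652) → (-0.2572, 0.9664)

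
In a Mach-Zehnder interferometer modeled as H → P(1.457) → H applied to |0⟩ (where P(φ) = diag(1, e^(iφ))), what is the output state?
(0.5568 + 0.4968i)|0⟩ + (0.4432 - 0.4968i)|1⟩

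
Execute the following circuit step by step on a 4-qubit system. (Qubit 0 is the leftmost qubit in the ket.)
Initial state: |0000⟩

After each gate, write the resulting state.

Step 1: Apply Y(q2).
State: i|0010⟩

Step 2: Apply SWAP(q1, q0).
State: i|0010⟩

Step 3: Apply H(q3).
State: (1/√2)i|0010⟩ + (1/√2)i|0011⟩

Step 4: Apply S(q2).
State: -1/√2|0010⟩ - 1/√2|0011⟩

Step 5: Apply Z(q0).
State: -1/√2|0010⟩ - 1/√2|0011⟩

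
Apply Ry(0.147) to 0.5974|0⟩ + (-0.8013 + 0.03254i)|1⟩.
(0.6546 - 0.00239i)|0⟩ + (-0.7553 + 0.03245i)|1⟩

Ry(0.147) = [[cos(θ/2), −sin(θ/2)], [sin(θ/2), cos(θ/2)]]; θ = 0.147, cos(θ/2) ≈ 0.9973, sin(θ/2) ≈ 0.0734338.
With a = amp(|0⟩) = 0.5974 and b = amp(|1⟩) = (-0.8013 + 0.03254i):
new amp(|0⟩) = (0.9973)·a + (-0.0734338)·b = (0.6546 - 0.00239i)
new amp(|1⟩) = (0.0734338)·a + (0.9973)·b = (-0.7553 + 0.03245i)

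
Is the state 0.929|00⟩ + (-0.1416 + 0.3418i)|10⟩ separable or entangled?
Separable

Writing the state as a|00⟩ + b|01⟩ + c|10⟩ + d|11⟩, it is a product state iff ad − bc = 0.
Here (a, b, c, d) = (0.929, 0, (-0.1416 + 0.3418i), 0): ad − bc = (0.929)(0) − (0)(-0.1416 + 0.3418i) = 0, so the state is separable.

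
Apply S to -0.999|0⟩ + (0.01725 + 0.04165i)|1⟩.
-0.999|0⟩ + (-0.04165 + 0.01725i)|1⟩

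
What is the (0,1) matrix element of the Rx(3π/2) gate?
-(1/√2)i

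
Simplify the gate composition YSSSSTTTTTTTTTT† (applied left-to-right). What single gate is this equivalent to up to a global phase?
Y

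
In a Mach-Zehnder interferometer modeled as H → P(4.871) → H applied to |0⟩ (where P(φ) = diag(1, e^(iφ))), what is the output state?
(0.579 - 0.4937i)|0⟩ + (0.421 + 0.4937i)|1⟩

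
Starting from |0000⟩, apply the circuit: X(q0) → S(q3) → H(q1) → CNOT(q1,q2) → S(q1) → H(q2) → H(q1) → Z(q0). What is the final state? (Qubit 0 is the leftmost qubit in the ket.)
(-1/√8 - (1/√8)i)|1000⟩ + (-1/√8 + (1/√8)i)|1010⟩ + (-1/√8 + (1/√8)i)|1100⟩ + (-1/√8 - (1/√8)i)|1110⟩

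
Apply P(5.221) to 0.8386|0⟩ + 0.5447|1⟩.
0.8386|0⟩ + (0.2652 - 0.4758i)|1⟩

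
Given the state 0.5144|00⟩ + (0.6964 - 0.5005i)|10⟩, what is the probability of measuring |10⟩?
0.7355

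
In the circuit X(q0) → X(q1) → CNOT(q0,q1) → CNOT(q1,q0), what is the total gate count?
4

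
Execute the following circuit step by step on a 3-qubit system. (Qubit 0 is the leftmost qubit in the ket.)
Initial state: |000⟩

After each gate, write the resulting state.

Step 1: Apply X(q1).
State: |010⟩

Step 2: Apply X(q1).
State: |000⟩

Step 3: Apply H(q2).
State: 1/√2|000⟩ + 1/√2|001⟩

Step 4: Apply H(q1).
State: 1/2|000⟩ + 1/2|001⟩ + 1/2|010⟩ + 1/2|011⟩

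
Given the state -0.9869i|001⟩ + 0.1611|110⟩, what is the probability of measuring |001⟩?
0.974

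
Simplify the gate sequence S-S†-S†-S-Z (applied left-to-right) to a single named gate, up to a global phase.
Z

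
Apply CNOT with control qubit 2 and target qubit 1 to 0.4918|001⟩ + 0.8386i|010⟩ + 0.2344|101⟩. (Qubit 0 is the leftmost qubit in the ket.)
0.8386i|010⟩ + 0.4918|011⟩ + 0.2344|111⟩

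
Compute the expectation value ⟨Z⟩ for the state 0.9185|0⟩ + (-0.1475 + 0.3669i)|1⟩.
0.6873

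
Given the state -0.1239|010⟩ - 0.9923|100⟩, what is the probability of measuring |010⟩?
0.01535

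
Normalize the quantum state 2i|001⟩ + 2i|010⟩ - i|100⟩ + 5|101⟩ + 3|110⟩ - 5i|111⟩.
0.2425i|001⟩ + 0.2425i|010⟩ - 0.1213i|100⟩ + 0.6063|101⟩ + 0.3638|110⟩ - 0.6063i|111⟩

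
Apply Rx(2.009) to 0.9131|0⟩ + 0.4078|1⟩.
(0.4899 - 0.3441i)|0⟩ + (0.2188 - 0.7706i)|1⟩

Rx(2.009) = [[cos(θ/2), −i·sin(θ/2)], [−i·sin(θ/2), cos(θ/2)]]; θ = 2.009, cos(θ/2) ≈ 0.53651, sin(θ/2) ≈ 0.843894.
With a = amp(|0⟩) = 0.9131 and b = amp(|1⟩) = 0.4078:
new amp(|0⟩) = (0.53651)·a + (-0.843894i)·b = (0.4899 - 0.3441i)
new amp(|1⟩) = (-0.843894i)·a + (0.53651)·b = (0.2188 - 0.7706i)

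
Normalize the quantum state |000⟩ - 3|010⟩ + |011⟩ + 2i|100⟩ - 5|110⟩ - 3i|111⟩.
0.1429|000⟩ - 0.4286|010⟩ + 0.1429|011⟩ + 0.2857i|100⟩ - 0.7143|110⟩ - 0.4286i|111⟩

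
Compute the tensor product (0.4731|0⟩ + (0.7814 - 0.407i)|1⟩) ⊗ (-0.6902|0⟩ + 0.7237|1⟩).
-0.3265|00⟩ + 0.3424|01⟩ + (-0.5393 + 0.2809i)|10⟩ + (0.5655 - 0.2945i)|11⟩

amp(|b₁b₂…⟩) = product of the factor amplitudes for bits b₁, b₂, …; only kets whose every factor amplitude is nonzero survive.
|00⟩: (0.4731)(-0.6902) = -0.3265
|01⟩: (0.4731)(0.7237) = 0.3424
|10⟩: (0.7814 - 0.407i)(-0.6902) = (-0.5393 + 0.2809i)
|11⟩: (0.7814 - 0.407i)(0.7237) = (0.5655 - 0.2945i)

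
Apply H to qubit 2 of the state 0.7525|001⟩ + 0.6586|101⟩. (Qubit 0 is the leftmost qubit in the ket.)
0.5321|000⟩ - 0.5321|001⟩ + 0.4657|100⟩ - 0.4657|101⟩

H on qubit 2 mixes each pair of kets that differ only in qubit 2: amplitudes (a, b) of (|…0…⟩, |…1…⟩) become ((a + b)/√2, (a − b)/√2). Kets absent from the input have amplitude 0.
(|000⟩, |001⟩): (a, b) = (0, 0.7525) → (0.5321, -0.5321)
(|100⟩, |101⟩): (a, b) = (0, 0.6586) → (0.4657, -0.4657)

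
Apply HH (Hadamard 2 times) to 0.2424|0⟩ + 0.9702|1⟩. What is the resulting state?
0.2424|0⟩ + 0.9702|1⟩

H² = I, so an even number of Hadamards cancels: H^2 = I and the state is unchanged.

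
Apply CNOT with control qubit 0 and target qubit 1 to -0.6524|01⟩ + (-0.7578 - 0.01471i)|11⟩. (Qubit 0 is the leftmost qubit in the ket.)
-0.6524|01⟩ + (-0.7578 - 0.01471i)|10⟩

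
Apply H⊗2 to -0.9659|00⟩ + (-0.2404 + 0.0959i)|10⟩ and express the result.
(-0.6032 + 0.04795i)|00⟩ + (-0.6032 + 0.04795i)|01⟩ + (-0.3628 - 0.04795i)|10⟩ + (-0.3628 - 0.04795i)|11⟩

H⊗2 gives amp(|y⟩) = (1/2) Σ_x (−1)^(x·y) amp(|x⟩), where x·y is the number of positions in which both x and y have a 1.
|00⟩: (-0.9659 + (-0.2404 + 0.0959i))/2 = (-0.6032 + 0.04795i)
|01⟩: (-0.9659 + (-0.2404 + 0.0959i))/2 = (-0.6032 + 0.04795i)
|10⟩: (-0.9659 - (-0.2404 + 0.0959i))/2 = (-0.3628 - 0.04795i)
|11⟩: (-0.9659 - (-0.2404 + 0.0959i))/2 = (-0.3628 - 0.04795i)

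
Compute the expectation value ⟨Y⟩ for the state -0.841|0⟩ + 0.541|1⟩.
0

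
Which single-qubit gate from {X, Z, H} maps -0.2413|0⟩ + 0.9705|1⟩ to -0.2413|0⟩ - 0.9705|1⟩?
Z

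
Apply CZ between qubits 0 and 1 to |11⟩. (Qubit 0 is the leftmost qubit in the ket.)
-|11⟩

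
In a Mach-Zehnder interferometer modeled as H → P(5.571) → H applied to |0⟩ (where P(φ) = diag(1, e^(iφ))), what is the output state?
(0.8785 - 0.3267i)|0⟩ + (0.1215 + 0.3267i)|1⟩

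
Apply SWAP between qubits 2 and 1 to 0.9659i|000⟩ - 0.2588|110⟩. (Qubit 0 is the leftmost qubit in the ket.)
0.9659i|000⟩ - 0.2588|101⟩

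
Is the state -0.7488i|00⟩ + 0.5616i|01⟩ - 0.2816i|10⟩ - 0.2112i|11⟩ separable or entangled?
Entangled

Writing the state as a|00⟩ + b|01⟩ + c|10⟩ + d|11⟩, it is a product state iff ad − bc = 0.
Here (a, b, c, d) = (-0.7488i, 0.5616i, -0.2816i, -0.2112i): ad − bc = (-0.7488i)(-0.2112i) − (0.5616i)(-0.2816i) = -0.3163 ≠ 0, so the state is entangled.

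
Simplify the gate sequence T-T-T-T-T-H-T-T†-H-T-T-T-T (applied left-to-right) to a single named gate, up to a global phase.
T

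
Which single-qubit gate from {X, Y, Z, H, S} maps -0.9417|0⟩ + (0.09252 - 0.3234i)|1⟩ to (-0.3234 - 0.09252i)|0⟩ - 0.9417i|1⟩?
Y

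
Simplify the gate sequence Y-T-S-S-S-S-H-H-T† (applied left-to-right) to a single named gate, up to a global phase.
Y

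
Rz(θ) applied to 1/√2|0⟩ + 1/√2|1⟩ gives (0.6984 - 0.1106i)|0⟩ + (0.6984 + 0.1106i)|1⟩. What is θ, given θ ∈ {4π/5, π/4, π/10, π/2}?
π/10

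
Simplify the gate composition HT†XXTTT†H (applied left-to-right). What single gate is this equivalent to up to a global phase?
I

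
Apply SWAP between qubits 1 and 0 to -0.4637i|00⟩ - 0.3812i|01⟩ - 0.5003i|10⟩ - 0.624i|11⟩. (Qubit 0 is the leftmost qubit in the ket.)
-0.4637i|00⟩ - 0.5003i|01⟩ - 0.3812i|10⟩ - 0.624i|11⟩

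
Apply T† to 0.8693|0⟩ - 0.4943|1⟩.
0.8693|0⟩ + (-0.3495 + 0.3495i)|1⟩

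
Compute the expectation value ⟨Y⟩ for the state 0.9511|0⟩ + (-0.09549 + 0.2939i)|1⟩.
0.5591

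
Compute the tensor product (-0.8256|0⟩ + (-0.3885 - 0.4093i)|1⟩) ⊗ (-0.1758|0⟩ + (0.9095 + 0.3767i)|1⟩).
0.1451|00⟩ + (-0.7509 - 0.311i)|01⟩ + (0.0683 + 0.07195i)|10⟩ + (-0.1992 - 0.5186i)|11⟩

amp(|b₁b₂…⟩) = product of the factor amplitudes for bits b₁, b₂, …; only kets whose every factor amplitude is nonzero survive.
|00⟩: (-0.8256)(-0.1758) = 0.1451
|01⟩: (-0.8256)(0.9095 + 0.3767i) = (-0.7509 - 0.311i)
|10⟩: (-0.3885 - 0.4093i)(-0.1758) = (0.0683 + 0.07195i)
|11⟩: (-0.3885 - 0.4093i)(0.9095 + 0.3767i) = (-0.1992 - 0.5186i)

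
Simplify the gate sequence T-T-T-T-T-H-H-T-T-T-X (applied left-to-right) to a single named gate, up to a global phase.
X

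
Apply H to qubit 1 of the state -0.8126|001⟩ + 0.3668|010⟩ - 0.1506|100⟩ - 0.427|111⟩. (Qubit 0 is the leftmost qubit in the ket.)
0.2594|000⟩ - 0.5746|001⟩ - 0.2594|010⟩ - 0.5746|011⟩ - 0.1065|100⟩ - 0.3019|101⟩ - 0.1065|110⟩ + 0.3019|111⟩

H on qubit 1 mixes each pair of kets that differ only in qubit 1: amplitudes (a, b) of (|…0…⟩, |…1…⟩) become ((a + b)/√2, (a − b)/√2). Kets absent from the input have amplitude 0.
(|000⟩, |010⟩): (a, b) = (0, 0.3668) → (0.2594, -0.2594)
(|001⟩, |011⟩): (a, b) = (-0.8126, 0) → (-0.5746, -0.5746)
(|100⟩, |110⟩): (a, b) = (-0.1506, 0) → (-0.1065, -0.1065)
(|101⟩, |111⟩): (a, b) = (0, -0.427) → (-0.3019, 0.3019)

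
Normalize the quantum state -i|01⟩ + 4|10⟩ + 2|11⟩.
-0.2182i|01⟩ + 0.8729|10⟩ + 0.4364|11⟩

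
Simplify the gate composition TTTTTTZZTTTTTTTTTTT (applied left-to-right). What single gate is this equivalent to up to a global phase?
T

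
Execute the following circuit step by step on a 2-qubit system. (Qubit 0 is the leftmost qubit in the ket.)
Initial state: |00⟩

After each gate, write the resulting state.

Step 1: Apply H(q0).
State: 1/√2|00⟩ + 1/√2|10⟩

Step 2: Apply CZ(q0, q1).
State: 1/√2|00⟩ + 1/√2|10⟩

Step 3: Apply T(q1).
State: 1/√2|00⟩ + 1/√2|10⟩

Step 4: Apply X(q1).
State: 1/√2|01⟩ + 1/√2|11⟩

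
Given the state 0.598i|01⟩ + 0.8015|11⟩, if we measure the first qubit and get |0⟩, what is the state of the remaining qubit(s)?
i|1⟩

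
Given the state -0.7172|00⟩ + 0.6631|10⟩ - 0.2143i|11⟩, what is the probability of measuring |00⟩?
0.5144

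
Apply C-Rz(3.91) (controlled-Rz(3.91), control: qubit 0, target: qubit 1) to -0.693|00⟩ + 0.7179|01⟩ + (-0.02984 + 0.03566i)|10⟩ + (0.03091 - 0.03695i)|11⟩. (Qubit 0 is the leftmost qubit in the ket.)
-0.693|00⟩ + 0.7179|01⟩ + (0.04424 + 0.0143i)|10⟩ + (0.02267 + 0.04251i)|11⟩

C-Rz(3.91) leaves the control-|0⟩ kets |00⟩, |01⟩ unchanged and applies Rz(3.91) to qubit 1 on the control-|1⟩ pair (|10⟩, |11⟩).
Rz(3.91) = [[e^(−iθ/2), 0], [0, e^(iθ/2)]] with e^(±iθ/2) = cos(θ/2) ± i·sin(θ/2); θ = 3.91, cos(θ/2) ≈ -0.374821, sin(θ/2) ≈ 0.927097.
With a = amp(|10⟩) = (-0.02984 + 0.03566i) and b = amp(|11⟩) = (0.03091 - 0.03695i):
new amp(|10⟩) = (-0.374821 - 0.927097i)·a = (0.04424 + 0.0143i)
new amp(|11⟩) = (-0.374821 + 0.927097i)·b = (0.02267 + 0.04251i)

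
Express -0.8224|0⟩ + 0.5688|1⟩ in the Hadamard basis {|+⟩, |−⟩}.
-0.1793|+⟩ - 0.9837|−⟩

With |ψ⟩ = α|0⟩ + β|1⟩, the Hadamard-basis coefficients are ⟨+|ψ⟩ = (α + β)/√2 and ⟨−|ψ⟩ = (α − β)/√2.
Here α = -0.8224, β = 0.5688: (α + β)/√2 = -0.1793, (α − β)/√2 = -0.9837.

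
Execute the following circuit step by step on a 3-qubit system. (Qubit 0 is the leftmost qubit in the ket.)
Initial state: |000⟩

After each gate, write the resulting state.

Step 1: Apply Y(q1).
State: i|010⟩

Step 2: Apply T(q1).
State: (-1/√2 + (1/√2)i)|010⟩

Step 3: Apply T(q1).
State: -|010⟩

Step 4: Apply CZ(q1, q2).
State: -|010⟩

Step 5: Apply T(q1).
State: (-1/√2 - (1/√2)i)|010⟩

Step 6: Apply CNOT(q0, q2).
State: (-1/√2 - (1/√2)i)|010⟩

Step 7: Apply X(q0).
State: (-1/√2 - (1/√2)i)|110⟩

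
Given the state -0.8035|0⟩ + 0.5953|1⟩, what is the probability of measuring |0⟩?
0.6456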